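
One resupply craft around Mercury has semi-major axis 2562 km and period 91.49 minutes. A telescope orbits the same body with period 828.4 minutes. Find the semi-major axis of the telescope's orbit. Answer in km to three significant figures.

a₂ ≈ 11100 km

Kepler's third law: a³ ∝ T², so a₂ = a₁ (T₂/T₁)^(2/3).
T₂/T₁ = 9.055, (T₂/T₁)^(2/3) = 4.344.
a₂ = 2562 × 4.344 = 11130 km.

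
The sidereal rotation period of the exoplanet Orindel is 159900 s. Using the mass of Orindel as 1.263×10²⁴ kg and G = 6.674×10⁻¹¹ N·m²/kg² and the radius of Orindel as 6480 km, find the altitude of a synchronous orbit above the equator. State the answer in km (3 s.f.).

h_sync ≈ 31500 km

μ = GM = 6.674×10⁻¹¹ × 1.263×10²⁴ = 8.429×10¹³ m³/s².
A synchronous orbit has period T, so by Kepler's third law a = (μT²/4π²)^(1/3).
μT²/4π² = 8.429×10¹³ × (1.599×10⁵)² / 39.48 = 5.459×10²² m³.
a = 3.794×10⁷ m = 37935 km.
Altitude h = a − R = 37935 − 6480 = 31455 km.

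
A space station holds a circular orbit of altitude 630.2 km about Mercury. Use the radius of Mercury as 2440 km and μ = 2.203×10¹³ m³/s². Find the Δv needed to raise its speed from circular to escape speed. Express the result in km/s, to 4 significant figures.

Δv ≈ 1.110 km/s

r = 2440 + 630.2 = 3070.2 km = 3.0702×10⁶ m.
Circular speed v_c = √(μ/r) = 2679 m/s.
Escape speed v_esc = √(2μ/r) = √2 × v_c = 3788 m/s.
Δv = v_esc − v_c = 1110 m/s = 1.110 km/s.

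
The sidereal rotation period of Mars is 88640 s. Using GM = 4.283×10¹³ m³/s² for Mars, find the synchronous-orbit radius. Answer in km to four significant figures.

A synchronous orbit has period T, so by Kepler's third law a = (μT²/4π²)^(1/3).
μT²/4π² = 4.283×10¹³ × (8.864×10⁴)² / 39.48 = 8.524×10²¹ m³.
a = 2.043×10⁷ m = 20428 km.

r_sync ≈ 20430 km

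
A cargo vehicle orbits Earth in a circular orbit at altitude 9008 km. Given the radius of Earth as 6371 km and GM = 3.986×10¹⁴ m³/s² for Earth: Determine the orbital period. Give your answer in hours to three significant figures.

T ≈ 5.27 hours

r = 6371 + 9008 = 15379 km = 1.5379×10⁷ m.
Kepler's third law: T = 2π√(r³/μ) = 2π√((1.538×10⁷)³ / 3.986×10¹⁴).
r³/μ = 9.125×10⁶ s², so T = 2π × 3.021×10³ = 1.898×10⁴ s.
Converting: 1.898×10⁴ s ÷ 3600 = 5.272 hours.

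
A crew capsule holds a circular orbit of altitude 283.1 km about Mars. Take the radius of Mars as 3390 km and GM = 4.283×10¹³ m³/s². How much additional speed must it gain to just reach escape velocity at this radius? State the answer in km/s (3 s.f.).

Δv ≈ 1.41 km/s

r = 3390 + 283.1 = 3673.1 km = 3.6731×10⁶ m.
Circular speed v_c = √(μ/r) = 3415 m/s.
Escape speed v_esc = √(2μ/r) = √2 × v_c = 4829 m/s.
Δv = v_esc − v_c = 1414 m/s = 1.414 km/s.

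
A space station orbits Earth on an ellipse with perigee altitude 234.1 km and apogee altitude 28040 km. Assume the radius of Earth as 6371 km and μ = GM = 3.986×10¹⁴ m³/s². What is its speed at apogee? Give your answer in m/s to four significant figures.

r_p = 6371 + 234.1 = 6605.1 km = 6.6051×10⁶ m.
r_a = 6371 + 28040 = 34411 km = 3.4411×10⁷ m.
Semi-major axis a = (r_p + r_a)/2 = 20508 km = 2.051×10⁷ m.
Vis-viva: v² = μ(2/r − 1/a) = 3.986×10¹⁴ × (5.812×10⁻⁸ − 4.876×10⁻⁸) = 3.731×10⁶ m²/s².
v = 1932 m/s.

v ≈ 1932 m/s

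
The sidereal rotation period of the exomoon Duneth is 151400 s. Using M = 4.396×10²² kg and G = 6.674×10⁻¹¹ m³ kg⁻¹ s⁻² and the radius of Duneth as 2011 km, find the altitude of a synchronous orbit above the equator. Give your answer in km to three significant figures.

h_sync ≈ 9930 km

μ = GM = 6.674×10⁻¹¹ × 4.396×10²² = 2.934×10¹² m³/s².
A synchronous orbit has period T, so by Kepler's third law a = (μT²/4π²)^(1/3).
μT²/4π² = 2.934×10¹² × (1.514×10⁵)² / 39.48 = 1.703×10²¹ m³.
a = 1.194×10⁷ m = 11943 km.
Altitude h = a − R = 11943 − 2011 = 9932.0 km.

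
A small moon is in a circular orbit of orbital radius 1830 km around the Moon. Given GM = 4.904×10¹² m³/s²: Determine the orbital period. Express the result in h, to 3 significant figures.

T ≈ 1.95 h

r = 1830 km = 1.830×10⁶ m.
Kepler's third law: T = 2π√(r³/μ) = 2π√((1.830×10⁶)³ / 4.904×10¹²).
r³/μ = 1.250×10⁶ s², so T = 2π × 1.118×10³ = 7.024×10³ s.
Converting: 7.024×10³ s ÷ 3600 = 1.951 h.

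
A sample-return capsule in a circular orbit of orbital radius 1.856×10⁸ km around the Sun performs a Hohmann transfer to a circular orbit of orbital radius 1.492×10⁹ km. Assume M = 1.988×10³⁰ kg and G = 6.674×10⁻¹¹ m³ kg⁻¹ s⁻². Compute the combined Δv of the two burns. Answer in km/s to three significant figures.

μ = GM = 6.674×10⁻¹¹ × 1.988×10³⁰ = 1.327×10²⁰ m³/s².
r₁ = 1.856×10⁸ km = 1.856×10¹¹ m.
r₂ = 1.492×10⁹ km = 1.492×10¹² m.
Transfer ellipse a_t = (r₁ + r₂)/2 = 8.388×10¹¹ m.
At r₁: circular v_c1 = √(μ/r₁) = 26740 m/s; transfer-perihelion v_p = √[μ(2/r₁ − 1/a_t)] = 35660 m/s.
Δv₁ = v_p − v_c1 = 8922 m/s.
At r₂: circular v_c2 = √(μ/r₂) = 9430 m/s; transfer-aphelion v_a = √[μ(2/r₂ − 1/a_t)] = 4436 m/s.
Δv₂ = v_c2 − v_a = 4994 m/s.
Total Δv = Δv₁ + Δv₂ = 13920 m/s = 13.92 km/s.

Δv_total ≈ 13.9 km/s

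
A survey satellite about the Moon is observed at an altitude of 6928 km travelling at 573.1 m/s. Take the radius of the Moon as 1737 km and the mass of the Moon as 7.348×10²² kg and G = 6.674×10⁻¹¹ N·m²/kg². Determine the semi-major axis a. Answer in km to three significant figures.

μ = GM = 6.674×10⁻¹¹ × 7.348×10²² = 4.904×10¹² m³/s².
r = 1737 + 6928 = 8665.0 km = 8.665×10⁶ m.
Specific orbital energy ε = v²/2 − μ/r = (573.1)²/2 − 4.904×10¹²/8.665×10⁶ = -4.017×10⁵ J/kg.
Since ε = −μ/(2a), a = −μ/(2ε) = 6.104×10⁶ m = 6103.5 km.

a ≈ 6100 km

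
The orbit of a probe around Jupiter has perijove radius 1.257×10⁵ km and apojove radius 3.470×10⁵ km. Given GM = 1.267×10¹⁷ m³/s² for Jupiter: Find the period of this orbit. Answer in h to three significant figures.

T ≈ 17.8 h

Semi-major axis a = (r_p + r_a)/2 = (1.2570×10⁵ + 3.4700×10⁵)/2 = 2.3635×10⁵ km = 2.364×10⁸ m.
By Kepler's third law T = 2π√(a³/μ) = 2π × 1.021×10⁴ = 6.414×10⁴ s.
= 17.82 h.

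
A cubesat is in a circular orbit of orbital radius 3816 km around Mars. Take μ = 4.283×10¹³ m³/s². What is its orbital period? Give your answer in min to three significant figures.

r = 3816 km = 3.816×10⁶ m.
Kepler's third law: T = 2π√(r³/μ) = 2π√((3.816×10⁶)³ / 4.283×10¹³).
r³/μ = 1.297×10⁶ s², so T = 2π × 1.139×10³ = 7.157×10³ s.
Converting: 7.157×10³ s ÷ 60.00 = 119.3 min.

T ≈ 119 min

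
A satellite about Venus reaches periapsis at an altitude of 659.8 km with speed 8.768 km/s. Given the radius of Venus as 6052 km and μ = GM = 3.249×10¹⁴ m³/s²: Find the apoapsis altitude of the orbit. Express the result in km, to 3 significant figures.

apoapsis altitude ≈ 19800 km

r_p = 6052 + 659.8 = 6711.8 km = 6.712×10⁶ m.
Specific energy ε = v²/2 − μ/r = -9.968×10⁶ J/kg, so a = −μ/(2ε) = 1.630×10⁷ m.
The apsides satisfy r_p + r_a = 2a, so the apoapsis radius is 2a − r_p = 2.588×10⁷ m = 25881 km.
Apoapsis altitude = 25881 − 6052 = 19829 km.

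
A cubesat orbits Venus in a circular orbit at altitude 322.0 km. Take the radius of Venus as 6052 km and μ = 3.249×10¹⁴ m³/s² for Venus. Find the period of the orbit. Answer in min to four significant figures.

T ≈ 93.49 min

r = 6052 + 322.0 = 6374.0 km = 6.3740×10⁶ m.
Kepler's third law: T = 2π√(r³/μ) = 2π√((6.374×10⁶)³ / 3.249×10¹⁴).
r³/μ = 7.971×10⁵ s², so T = 2π × 8.928×10² = 5.609×10³ s.
Converting: 5.609×10³ s ÷ 60.00 = 93.49 min.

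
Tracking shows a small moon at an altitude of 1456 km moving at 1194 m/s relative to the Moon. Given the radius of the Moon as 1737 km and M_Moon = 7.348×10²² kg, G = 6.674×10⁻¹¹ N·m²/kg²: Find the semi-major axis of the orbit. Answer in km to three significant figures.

μ = GM = 6.674×10⁻¹¹ × 7.348×10²² = 4.904×10¹² m³/s².
r = 1737 + 1456 = 3193.0 km = 3.193×10⁶ m.
Vis-viva rearranged: 1/a = 2/r − v²/μ = 6.264×10⁻⁷ − 2.907×10⁻⁷ = 3.357×10⁻⁷ m⁻¹.
a = 2.979×10⁶ m = 2979.2 km.

a ≈ 2980 km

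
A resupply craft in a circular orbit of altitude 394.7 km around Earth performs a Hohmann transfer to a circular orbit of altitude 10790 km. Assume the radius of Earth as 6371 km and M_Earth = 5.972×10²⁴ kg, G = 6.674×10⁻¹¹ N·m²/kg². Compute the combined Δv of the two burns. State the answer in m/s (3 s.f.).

μ = GM = 6.674×10⁻¹¹ × 5.972×10²⁴ = 3.986×10¹⁴ m³/s².
r₁ = 6371 + 394.7 = 6765.7 km = 6.7657×10⁶ m.
r₂ = 6371 + 10790 = 17161 km = 1.7161×10⁷ m.
Transfer ellipse a_t = (r₁ + r₂)/2 = 1.196×10⁷ m.
At r₁: circular v_c1 = √(μ/r₁) = 7675 m/s; transfer-perigee v_p = √[μ(2/r₁ − 1/a_t)] = 9193 m/s.
Δv₁ = v_p − v_c1 = 1517 m/s.
At r₂: circular v_c2 = √(μ/r₂) = 4819 m/s; transfer-apogee v_a = √[μ(2/r₂ − 1/a_t)] = 3624 m/s.
Δv₂ = v_c2 − v_a = 1195 m/s.
Total Δv = Δv₁ + Δv₂ = 2712 m/s.

Δv_total ≈ 2710 m/s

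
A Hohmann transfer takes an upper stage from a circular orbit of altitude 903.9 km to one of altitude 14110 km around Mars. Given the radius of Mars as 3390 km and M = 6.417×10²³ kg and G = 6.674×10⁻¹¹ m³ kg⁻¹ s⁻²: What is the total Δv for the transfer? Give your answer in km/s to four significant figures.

Δv_total ≈ 1.426 km/s

μ = GM = 6.674×10⁻¹¹ × 6.417×10²³ = 4.283×10¹³ m³/s².
r₁ = 3390 + 903.9 = 4293.9 km = 4.2939×10⁶ m.
r₂ = 3390 + 14110 = 17500 km = 1.7500×10⁷ m.
Transfer ellipse a_t = (r₁ + r₂)/2 = 1.090×10⁷ m.
At r₁: circular v_c1 = √(μ/r₁) = 3158 m/s; transfer-periapsis v_p = √[μ(2/r₁ − 1/a_t)] = 4002 m/s.
Δv₁ = v_p − v_c1 = 844.1 m/s.
At r₂: circular v_c2 = √(μ/r₂) = 1564 m/s; transfer-apoapsis v_a = √[μ(2/r₂ − 1/a_t)] = 982.0 m/s.
Δv₂ = v_c2 − v_a = 582.4 m/s.
Total Δv = Δv₁ + Δv₂ = 1426 m/s = 1.426 km/s.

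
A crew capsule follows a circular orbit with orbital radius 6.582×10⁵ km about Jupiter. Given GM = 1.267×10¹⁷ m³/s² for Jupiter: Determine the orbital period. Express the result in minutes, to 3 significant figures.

T ≈ 4970 minutes

r = 6.582×10⁵ km = 6.582×10⁸ m.
Kepler's third law: T = 2π√(r³/μ) = 2π√((6.582×10⁸)³ / 1.267×10¹⁷).
r³/μ = 2.251×10⁹ s², so T = 2π × 4.744×10⁴ = 2.981×10⁵ s.
Converting: 2.981×10⁵ s ÷ 60.00 = 4968 minutes.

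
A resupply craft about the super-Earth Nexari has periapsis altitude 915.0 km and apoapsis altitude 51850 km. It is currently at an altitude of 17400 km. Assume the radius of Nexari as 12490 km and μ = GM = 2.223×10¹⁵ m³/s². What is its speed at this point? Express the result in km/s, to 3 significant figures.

r_p = 12490 + 915.0 = 13405 km = 1.3405×10⁷ m.
r_a = 12490 + 51850 = 64340 km = 6.4340×10⁷ m.
r = 12490 + 17400 = 29890 km = 2.989×10⁷ m.
Semi-major axis a = (r_p + r_a)/2 = 38872 km = 3.887×10⁷ m.
Vis-viva: v² = μ(2/r − 1/a) = 2.223×10¹⁵ × (6.691×10⁻⁸ − 2.573×10⁻⁸) = 9.156×10⁷ m²/s².
v = 9569 m/s = 9.569 km/s.

v ≈ 9.57 km/s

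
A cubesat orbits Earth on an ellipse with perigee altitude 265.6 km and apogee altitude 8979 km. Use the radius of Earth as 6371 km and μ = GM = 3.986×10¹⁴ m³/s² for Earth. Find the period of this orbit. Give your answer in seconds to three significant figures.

r_p = 6371 + 265.6 = 6636.6 km = 6.6366×10⁶ m.
r_a = 6371 + 8979 = 15350 km = 1.5350×10⁷ m.
Semi-major axis a = (r_p + r_a)/2 = (6636.6 + 15350)/2 = 10993 km = 1.099×10⁷ m.
By Kepler's third law T = 2π√(a³/μ) = 2π × 1.826×10³ = 1.147×10⁴ s.

T ≈ 11500 seconds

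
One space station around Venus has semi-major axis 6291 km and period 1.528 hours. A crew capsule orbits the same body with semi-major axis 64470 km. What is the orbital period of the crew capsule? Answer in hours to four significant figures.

T₂ ≈ 50.13 hours

Kepler's third law: T² ∝ a³, so T₂ = T₁ (a₂/a₁)^(3/2).
a₂/a₁ = 10.25, (a₂/a₁)^(3/2) = 32.81.
T₂ = 1.528 × 32.81 = 50.13 hours.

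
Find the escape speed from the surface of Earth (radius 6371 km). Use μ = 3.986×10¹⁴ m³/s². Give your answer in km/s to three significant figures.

v_esc ≈ 11.2 km/s

r = R = 6.371×10⁶ m.
Escape speed v_esc = √(2μ/r) = √(2 × 3.986×10¹⁴ / 6.371×10⁶) = √(1.251×10⁸) = 11190 m/s.
= 11.19 km/s.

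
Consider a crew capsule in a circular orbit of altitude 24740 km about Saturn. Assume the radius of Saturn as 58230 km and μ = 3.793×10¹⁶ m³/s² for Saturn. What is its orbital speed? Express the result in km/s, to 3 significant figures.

r = 58230 + 24740 = 82970 km = 8.2970×10⁷ m.
For a circular orbit v = √(μ/r) = √(3.793×10¹⁶ / 8.297×10⁷) = √(4.572×10⁸) = 21380 m/s.
That is 21.38 km/s.

v ≈ 21.4 km/s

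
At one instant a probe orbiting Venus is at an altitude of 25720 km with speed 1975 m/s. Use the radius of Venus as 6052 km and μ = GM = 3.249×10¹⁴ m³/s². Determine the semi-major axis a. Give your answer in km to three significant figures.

r = 6052 + 25720 = 31772 km = 3.177×10⁷ m.
Specific orbital energy ε = v²/2 − μ/r = (1975)²/2 − 3.249×10¹⁴/3.177×10⁷ = -8.276×10⁶ J/kg.
Since ε = −μ/(2a), a = −μ/(2ε) = 1.963×10⁷ m = 19630 km.

a ≈ 19600 km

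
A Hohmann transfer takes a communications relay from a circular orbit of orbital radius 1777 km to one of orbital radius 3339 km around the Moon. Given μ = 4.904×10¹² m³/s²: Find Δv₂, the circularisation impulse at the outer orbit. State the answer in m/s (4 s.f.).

Δv ≈ 201.8 m/s

r₁ = 1777 km = 1.777×10⁶ m.
r₂ = 3339 km = 3.339×10⁶ m.
Transfer ellipse a_t = (r₁ + r₂)/2 = 2.558×10⁶ m.
At r₁: circular v_c1 = √(μ/r₁) = 1661 m/s; transfer-perilune v_p = √[μ(2/r₁ − 1/a_t)] = 1898 m/s.
At r₂: circular v_c2 = √(μ/r₂) = 1212 m/s; transfer-apolune v_a = √[μ(2/r₂ − 1/a_t)] = 1010 m/s.
Δv₂ = v_c2 − v_a = 201.8 m/s.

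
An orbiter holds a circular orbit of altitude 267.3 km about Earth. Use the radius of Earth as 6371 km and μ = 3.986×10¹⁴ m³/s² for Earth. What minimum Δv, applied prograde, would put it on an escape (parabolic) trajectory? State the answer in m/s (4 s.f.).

r = 6371 + 267.3 = 6638.3 km = 6.6383×10⁶ m.
Circular speed v_c = √(μ/r) = 7749 m/s.
Escape speed v_esc = √(2μ/r) = √2 × v_c = 10960 m/s.
Δv = v_esc − v_c = 3210 m/s.

Δv ≈ 3210 m/s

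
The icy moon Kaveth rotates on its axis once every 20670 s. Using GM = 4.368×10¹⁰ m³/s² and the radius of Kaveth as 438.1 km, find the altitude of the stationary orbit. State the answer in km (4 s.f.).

A synchronous orbit has period T, so by Kepler's third law a = (μT²/4π²)^(1/3).
μT²/4π² = 4.368×10¹⁰ × (2.067×10⁴)² / 39.48 = 4.727×10¹⁷ m³.
a = 7.790×10⁵ m = 778.99 km.
Altitude h = a − R = 778.99 − 438.1 = 340.89 km.

h_sync ≈ 340.9 km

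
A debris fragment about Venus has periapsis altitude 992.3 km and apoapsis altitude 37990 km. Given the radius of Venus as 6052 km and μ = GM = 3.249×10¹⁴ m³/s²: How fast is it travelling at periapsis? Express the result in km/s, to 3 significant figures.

r_p = 6052 + 992.3 = 7044.3 km = 7.0443×10⁶ m.
r_a = 6052 + 37990 = 44042 km = 4.4042×10⁷ m.
Semi-major axis a = (r_p + r_a)/2 = 25543 km = 2.554×10⁷ m.
Vis-viva: v² = μ(2/r − 1/a) = 3.249×10¹⁴ × (2.839×10⁻⁷ − 3.915×10⁻⁸) = 7.953×10⁷ m²/s².
v = 8918 m/s = 8.918 km/s.

v ≈ 8.92 km/s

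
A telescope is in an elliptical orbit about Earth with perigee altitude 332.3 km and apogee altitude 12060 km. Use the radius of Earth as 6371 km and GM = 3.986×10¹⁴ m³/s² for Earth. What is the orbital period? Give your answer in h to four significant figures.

r_p = 6371 + 332.3 = 6703.3 km = 6.7033×10⁶ m.
r_a = 6371 + 12060 = 18431 km = 1.8431×10⁷ m.
Semi-major axis a = (r_p + r_a)/2 = (6703.3 + 18431)/2 = 12567 km = 1.257×10⁷ m.
By Kepler's third law T = 2π√(a³/μ) = 2π × 2.231×10³ = 1.402×10⁴ s.
= 3.895 h.

T ≈ 3.895 h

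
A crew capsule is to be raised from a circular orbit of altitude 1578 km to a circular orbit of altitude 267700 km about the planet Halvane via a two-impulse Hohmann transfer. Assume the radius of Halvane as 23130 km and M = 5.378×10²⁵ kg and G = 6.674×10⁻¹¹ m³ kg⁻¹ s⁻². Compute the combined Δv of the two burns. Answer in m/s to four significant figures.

μ = GM = 6.674×10⁻¹¹ × 5.378×10²⁵ = 3.589×10¹⁵ m³/s².
r₁ = 23130 + 1578 = 24708 km = 2.4708×10⁷ m.
r₂ = 23130 + 267700 = 290830 km = 2.9083×10⁸ m.
Transfer ellipse a_t = (r₁ + r₂)/2 = 1.578×10⁸ m.
At r₁: circular v_c1 = √(μ/r₁) = 12050 m/s; transfer-periapsis v_p = √[μ(2/r₁ − 1/a_t)] = 16360 m/s.
Δv₁ = v_p − v_c1 = 4311 m/s.
At r₂: circular v_c2 = √(μ/r₂) = 3513 m/s; transfer-apoapsis v_a = √[μ(2/r₂ − 1/a_t)] = 1390 m/s.
Δv₂ = v_c2 − v_a = 2123 m/s.
Total Δv = Δv₁ + Δv₂ = 6434 m/s.

Δv_total ≈ 6434 m/s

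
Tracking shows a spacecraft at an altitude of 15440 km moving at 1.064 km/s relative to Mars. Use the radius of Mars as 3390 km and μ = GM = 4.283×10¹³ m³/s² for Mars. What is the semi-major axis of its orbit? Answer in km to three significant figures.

r = 3390 + 15440 = 18830 km = 1.883×10⁷ m.
Specific orbital energy ε = v²/2 − μ/r = (1064)²/2 − 4.283×10¹³/1.883×10⁷ = -1.709×10⁶ J/kg.
Since ε = −μ/(2a), a = −μ/(2ε) = 1.253×10⁷ m = 12534 km.

a ≈ 12500 km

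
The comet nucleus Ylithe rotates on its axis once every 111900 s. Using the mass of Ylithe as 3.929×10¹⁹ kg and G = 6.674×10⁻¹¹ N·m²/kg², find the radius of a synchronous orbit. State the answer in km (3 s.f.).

μ = GM = 6.674×10⁻¹¹ × 3.929×10¹⁹ = 2.622×10⁹ m³/s².
A synchronous orbit has period T, so by Kepler's third law a = (μT²/4π²)^(1/3).
μT²/4π² = 2.622×10⁹ × (1.119×10⁵)² / 39.48 = 8.317×10¹⁷ m³.
a = 9.404×10⁵ m = 940.42 km.

r_sync ≈ 940 km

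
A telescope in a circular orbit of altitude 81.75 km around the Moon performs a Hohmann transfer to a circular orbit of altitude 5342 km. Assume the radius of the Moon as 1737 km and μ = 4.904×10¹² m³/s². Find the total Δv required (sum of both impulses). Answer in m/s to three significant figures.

r₁ = 1737 + 81.75 = 1818.8 km = 1.8188×10⁶ m.
r₂ = 1737 + 5342 = 7079.0 km = 7.0790×10⁶ m.
Transfer ellipse a_t = (r₁ + r₂)/2 = 4.449×10⁶ m.
At r₁: circular v_c1 = √(μ/r₁) = 1642 m/s; transfer-perilune v_p = √[μ(2/r₁ − 1/a_t)] = 2071 m/s.
Δv₁ = v_p − v_c1 = 429.3 m/s.
At r₂: circular v_c2 = √(μ/r₂) = 832.3 m/s; transfer-apolune v_a = √[μ(2/r₂ − 1/a_t)] = 532.2 m/s.
Δv₂ = v_c2 − v_a = 300.1 m/s.
Total Δv = Δv₁ + Δv₂ = 729.4 m/s.

Δv_total ≈ 729 m/s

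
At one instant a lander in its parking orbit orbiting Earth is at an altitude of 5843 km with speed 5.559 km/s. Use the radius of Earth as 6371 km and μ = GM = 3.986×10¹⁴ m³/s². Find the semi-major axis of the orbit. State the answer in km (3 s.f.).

a ≈ 11600 km

r = 6371 + 5843 = 12214 km = 1.221×10⁷ m.
Vis-viva rearranged: 1/a = 2/r − v²/μ = 1.637×10⁻⁷ − 7.753×10⁻⁸ = 8.622×10⁻⁸ m⁻¹.
a = 1.160×10⁷ m = 11598 km.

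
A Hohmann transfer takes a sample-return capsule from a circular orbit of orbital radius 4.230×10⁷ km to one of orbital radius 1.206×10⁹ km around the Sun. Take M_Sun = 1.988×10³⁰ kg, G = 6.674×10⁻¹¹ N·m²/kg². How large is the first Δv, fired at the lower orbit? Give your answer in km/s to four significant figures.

μ = GM = 6.674×10⁻¹¹ × 1.988×10³⁰ = 1.327×10²⁰ m³/s².
r₁ = 4.230×10⁷ km = 4.230×10¹⁰ m.
r₂ = 1.206×10⁹ km = 1.206×10¹² m.
Transfer ellipse a_t = (r₁ + r₂)/2 = 6.242×10¹¹ m.
At r₁: circular v_c1 = √(μ/r₁) = 56010 m/s; transfer-perihelion v_p = √[μ(2/r₁ − 1/a_t)] = 77850 m/s.
Δv₁ = v_p − v_c1 = 21840 m/s.
= 21.84 km/s.

Δv ≈ 21.84 km/s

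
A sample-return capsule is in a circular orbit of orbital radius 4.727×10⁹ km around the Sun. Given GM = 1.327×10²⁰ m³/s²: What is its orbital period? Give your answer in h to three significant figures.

T ≈ 1560000 h

r = 4.727×10⁹ km = 4.727×10¹² m.
Kepler's third law: T = 2π√(r³/μ) = 2π√((4.727×10¹²)³ / 1.327×10²⁰).
r³/μ = 7.960×10¹⁷ s², so T = 2π × 8.922×10⁸ = 5.606×10⁹ s.
Converting: 5.606×10⁹ s ÷ 3600 = 1.557×10⁶ h.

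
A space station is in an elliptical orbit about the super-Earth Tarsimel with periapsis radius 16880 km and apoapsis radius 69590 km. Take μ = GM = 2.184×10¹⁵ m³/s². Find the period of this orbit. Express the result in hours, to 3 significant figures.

T ≈ 10.6 hours

Semi-major axis a = (r_p + r_a)/2 = (16880 + 69590)/2 = 43235 km = 4.324×10⁷ m.
By Kepler's third law T = 2π√(a³/μ) = 2π × 6.083×10³ = 3.822×10⁴ s.
= 10.62 hours.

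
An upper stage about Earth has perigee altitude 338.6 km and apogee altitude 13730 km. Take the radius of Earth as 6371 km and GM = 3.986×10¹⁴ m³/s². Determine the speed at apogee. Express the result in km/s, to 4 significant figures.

r_p = 6371 + 338.6 = 6709.6 km = 6.7096×10⁶ m.
r_a = 6371 + 13730 = 20101 km = 2.0101×10⁷ m.
Semi-major axis a = (r_p + r_a)/2 = 13405 km = 1.341×10⁷ m.
Vis-viva: v² = μ(2/r − 1/a) = 3.986×10¹⁴ × (9.950×10⁻⁸ − 7.460×10⁻⁸) = 9.925×10⁶ m²/s².
v = 3150 m/s = 3.150 km/s.

v ≈ 3.150 km/s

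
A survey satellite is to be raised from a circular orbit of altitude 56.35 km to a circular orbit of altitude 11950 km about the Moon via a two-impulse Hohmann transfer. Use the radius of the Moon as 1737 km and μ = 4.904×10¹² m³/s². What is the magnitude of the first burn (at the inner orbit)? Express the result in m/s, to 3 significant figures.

r₁ = 1737 + 56.35 = 1793.3 km = 1.7934×10⁶ m.
r₂ = 1737 + 11950 = 13687 km = 1.3687×10⁷ m.
Transfer ellipse a_t = (r₁ + r₂)/2 = 7.740×10⁶ m.
At r₁: circular v_c1 = √(μ/r₁) = 1654 m/s; transfer-perilune v_p = √[μ(2/r₁ − 1/a_t)] = 2199 m/s.
Δv₁ = v_p − v_c1 = 545.3 m/s.

Δv ≈ 545 m/s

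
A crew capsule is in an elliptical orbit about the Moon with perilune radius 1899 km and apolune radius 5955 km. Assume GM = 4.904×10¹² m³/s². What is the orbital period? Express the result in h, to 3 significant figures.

T ≈ 6.13 h

Semi-major axis a = (r_p + r_a)/2 = (1899.0 + 5955.0)/2 = 3927.0 km = 3.927×10⁶ m.
By Kepler's third law T = 2π√(a³/μ) = 2π × 3.514×10³ = 2.208×10⁴ s.
= 6.133 h.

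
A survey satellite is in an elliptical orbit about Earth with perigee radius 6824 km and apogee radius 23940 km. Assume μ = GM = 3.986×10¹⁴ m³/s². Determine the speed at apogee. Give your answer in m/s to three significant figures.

v ≈ 2720 m/s

Semi-major axis a = (r_p + r_a)/2 = 15382 km = 1.538×10⁷ m.
Vis-viva: v² = μ(2/r − 1/a) = 3.986×10¹⁴ × (8.354×10⁻⁸ − 6.501×10⁻⁸) = 7.387×10⁶ m²/s².
v = 2718 m/s.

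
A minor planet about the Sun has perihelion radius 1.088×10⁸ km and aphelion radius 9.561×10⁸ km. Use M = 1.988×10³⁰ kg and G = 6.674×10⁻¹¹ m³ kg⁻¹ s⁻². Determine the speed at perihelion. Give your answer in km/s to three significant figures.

v ≈ 46.8 km/s

μ = GM = 6.674×10⁻¹¹ × 1.988×10³⁰ = 1.327×10²⁰ m³/s².
Semi-major axis a = (r_p + r_a)/2 = 5.3245×10⁸ km = 5.324×10¹¹ m.
Vis-viva: v² = μ(2/r − 1/a) = 1.327×10²⁰ × (1.838×10⁻¹¹ − 1.878×10⁻¹²) = 2.190×10⁹ m²/s².
v = 46790 m/s = 46.79 km/s.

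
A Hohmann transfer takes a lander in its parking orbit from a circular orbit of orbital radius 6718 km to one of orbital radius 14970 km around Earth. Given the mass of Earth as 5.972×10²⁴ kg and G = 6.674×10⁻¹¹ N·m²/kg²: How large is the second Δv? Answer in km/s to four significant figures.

μ = GM = 6.674×10⁻¹¹ × 5.972×10²⁴ = 3.986×10¹⁴ m³/s².
r₁ = 6718 km = 6.718×10⁶ m.
r₂ = 14970 km = 1.497×10⁷ m.
Transfer ellipse a_t = (r₁ + r₂)/2 = 1.084×10⁷ m.
At r₁: circular v_c1 = √(μ/r₁) = 7703 m/s; transfer-perigee v_p = √[μ(2/r₁ − 1/a_t)] = 9050 m/s.
At r₂: circular v_c2 = √(μ/r₂) = 5160 m/s; transfer-apogee v_a = √[μ(2/r₂ − 1/a_t)] = 4061 m/s.
Δv₂ = v_c2 − v_a = 1099 m/s.
= 1.099 km/s.

Δv ≈ 1.099 km/s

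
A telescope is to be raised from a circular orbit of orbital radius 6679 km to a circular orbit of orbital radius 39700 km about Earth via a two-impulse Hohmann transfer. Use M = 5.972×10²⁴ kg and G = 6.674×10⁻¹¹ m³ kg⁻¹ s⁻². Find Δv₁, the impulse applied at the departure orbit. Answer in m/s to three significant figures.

μ = GM = 6.674×10⁻¹¹ × 5.972×10²⁴ = 3.986×10¹⁴ m³/s².
r₁ = 6679 km = 6.679×10⁶ m.
r₂ = 39700 km = 3.970×10⁷ m.
Transfer ellipse a_t = (r₁ + r₂)/2 = 2.319×10⁷ m.
At r₁: circular v_c1 = √(μ/r₁) = 7725 m/s; transfer-perigee v_p = √[μ(2/r₁ − 1/a_t)] = 10110 m/s.
Δv₁ = v_p − v_c1 = 2383 m/s.

Δv ≈ 2380 m/s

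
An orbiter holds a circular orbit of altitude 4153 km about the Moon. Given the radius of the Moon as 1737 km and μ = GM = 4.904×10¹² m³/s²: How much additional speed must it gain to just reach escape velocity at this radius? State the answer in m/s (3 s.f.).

r = 1737 + 4153 = 5890.0 km = 5.8900×10⁶ m.
Circular speed v_c = √(μ/r) = 912.5 m/s.
Escape speed v_esc = √(2μ/r) = √2 × v_c = 1290 m/s.
Δv = v_esc − v_c = 378.0 m/s.

Δv ≈ 378 m/s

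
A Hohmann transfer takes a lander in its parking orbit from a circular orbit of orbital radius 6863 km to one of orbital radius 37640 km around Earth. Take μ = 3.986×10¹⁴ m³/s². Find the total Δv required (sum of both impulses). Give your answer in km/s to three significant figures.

Δv_total ≈ 3.74 km/s

r₁ = 6863 km = 6.863×10⁶ m.
r₂ = 37640 km = 3.764×10⁷ m.
Transfer ellipse a_t = (r₁ + r₂)/2 = 2.225×10⁷ m.
At r₁: circular v_c1 = √(μ/r₁) = 7621 m/s; transfer-perigee v_p = √[μ(2/r₁ − 1/a_t)] = 9912 m/s.
Δv₁ = v_p − v_c1 = 2291 m/s.
At r₂: circular v_c2 = √(μ/r₂) = 3254 m/s; transfer-apogee v_a = √[μ(2/r₂ − 1/a_t)] = 1807 m/s.
Δv₂ = v_c2 − v_a = 1447 m/s.
Total Δv = Δv₁ + Δv₂ = 3738 m/s = 3.738 km/s.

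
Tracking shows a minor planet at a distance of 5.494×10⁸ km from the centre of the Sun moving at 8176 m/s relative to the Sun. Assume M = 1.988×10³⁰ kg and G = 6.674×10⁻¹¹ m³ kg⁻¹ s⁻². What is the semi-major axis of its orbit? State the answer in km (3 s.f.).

a ≈ 3.19×10⁸ km

μ = GM = 6.674×10⁻¹¹ × 1.988×10³⁰ = 1.327×10²⁰ m³/s².
r = 5.494×10¹¹ m.
Specific orbital energy ε = v²/2 − μ/r = (8176)²/2 − 1.327×10²⁰/5.494×10¹¹ = -2.081×10⁸ J/kg.
Since ε = −μ/(2a), a = −μ/(2ε) = 3.188×10¹¹ m = 3.1883×10⁸ km.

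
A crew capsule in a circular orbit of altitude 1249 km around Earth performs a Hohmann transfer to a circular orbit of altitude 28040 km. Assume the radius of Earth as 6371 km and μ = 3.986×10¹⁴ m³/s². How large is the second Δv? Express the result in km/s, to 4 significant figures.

Δv ≈ 1.354 km/s

r₁ = 6371 + 1249 = 7620.0 km = 7.6200×10⁶ m.
r₂ = 6371 + 28040 = 34411 km = 3.4411×10⁷ m.
Transfer ellipse a_t = (r₁ + r₂)/2 = 2.102×10⁷ m.
At r₁: circular v_c1 = √(μ/r₁) = 7233 m/s; transfer-perigee v_p = √[μ(2/r₁ − 1/a_t)] = 9255 m/s.
At r₂: circular v_c2 = √(μ/r₂) = 3403 m/s; transfer-apogee v_a = √[μ(2/r₂ − 1/a_t)] = 2049 m/s.
Δv₂ = v_c2 − v_a = 1354 m/s.
= 1.354 km/s.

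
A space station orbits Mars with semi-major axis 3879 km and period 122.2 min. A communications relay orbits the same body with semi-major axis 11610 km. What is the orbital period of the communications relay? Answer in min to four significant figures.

T₂ ≈ 632.8 min

Kepler's third law: T² ∝ a³, so T₂ = T₁ (a₂/a₁)^(3/2).
a₂/a₁ = 2.993, (a₂/a₁)^(3/2) = 5.178.
T₂ = 122.2 × 5.178 = 632.8 min.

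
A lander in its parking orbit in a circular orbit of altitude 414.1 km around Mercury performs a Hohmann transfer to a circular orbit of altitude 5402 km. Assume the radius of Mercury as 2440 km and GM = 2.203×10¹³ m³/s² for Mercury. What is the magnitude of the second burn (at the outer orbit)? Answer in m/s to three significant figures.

r₁ = 2440 + 414.1 = 2854.1 km = 2.8541×10⁶ m.
r₂ = 2440 + 5402 = 7842.0 km = 7.8420×10⁶ m.
Transfer ellipse a_t = (r₁ + r₂)/2 = 5.348×10⁶ m.
At r₁: circular v_c1 = √(μ/r₁) = 2778 m/s; transfer-periherm v_p = √[μ(2/r₁ − 1/a_t)] = 3364 m/s.
At r₂: circular v_c2 = √(μ/r₂) = 1676 m/s; transfer-apoherm v_a = √[μ(2/r₂ − 1/a_t)] = 1224 m/s.
Δv₂ = v_c2 − v_a = 451.7 m/s.

Δv ≈ 452 m/s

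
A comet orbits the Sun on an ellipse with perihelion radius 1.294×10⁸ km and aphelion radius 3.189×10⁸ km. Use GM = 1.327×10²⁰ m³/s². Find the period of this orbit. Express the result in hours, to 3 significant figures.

Semi-major axis a = (r_p + r_a)/2 = (1.2940×10⁸ + 3.1890×10⁸)/2 = 2.2415×10⁸ km = 2.242×10¹¹ m.
By Kepler's third law T = 2π√(a³/μ) = 2π × 9.212×10⁶ = 5.788×10⁷ s.
= 16080 hours.

T ≈ 16100 hours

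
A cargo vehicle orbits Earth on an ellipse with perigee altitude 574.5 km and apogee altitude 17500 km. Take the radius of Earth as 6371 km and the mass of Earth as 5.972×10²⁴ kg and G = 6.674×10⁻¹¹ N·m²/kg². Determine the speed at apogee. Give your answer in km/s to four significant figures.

μ = GM = 6.674×10⁻¹¹ × 5.972×10²⁴ = 3.986×10¹⁴ m³/s².
r_p = 6371 + 574.5 = 6945.5 km = 6.9455×10⁶ m.
r_a = 6371 + 17500 = 23871 km = 2.3871×10⁷ m.
Semi-major axis a = (r_p + r_a)/2 = 15408 km = 1.541×10⁷ m.
Vis-viva: v² = μ(2/r − 1/a) = 3.986×10¹⁴ × (8.378×10⁻⁸ − 6.490×10⁻⁸) = 7.526×10⁶ m²/s².
v = 2743 m/s = 2.743 km/s.

v ≈ 2.743 km/s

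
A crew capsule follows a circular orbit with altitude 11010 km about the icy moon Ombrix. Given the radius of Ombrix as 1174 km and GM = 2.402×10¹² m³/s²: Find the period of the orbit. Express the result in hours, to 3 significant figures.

r = 1174 + 11010 = 12184 km = 1.2184×10⁷ m.
Kepler's third law: T = 2π√(r³/μ) = 2π√((1.218×10⁷)³ / 2.402×10¹²).
r³/μ = 7.530×10⁸ s², so T = 2π × 2.744×10⁴ = 1.724×10⁵ s.
Converting: 1.724×10⁵ s ÷ 3600 = 47.89 hours.

T ≈ 47.9 hours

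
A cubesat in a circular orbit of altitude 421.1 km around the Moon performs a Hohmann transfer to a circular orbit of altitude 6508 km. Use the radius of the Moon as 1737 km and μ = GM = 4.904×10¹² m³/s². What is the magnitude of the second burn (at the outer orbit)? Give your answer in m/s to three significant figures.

r₁ = 1737 + 421.1 = 2158.1 km = 2.1581×10⁶ m.
r₂ = 1737 + 6508 = 8245.0 km = 8.2450×10⁶ m.
Transfer ellipse a_t = (r₁ + r₂)/2 = 5.202×10⁶ m.
At r₁: circular v_c1 = √(μ/r₁) = 1507 m/s; transfer-perilune v_p = √[μ(2/r₁ − 1/a_t)] = 1898 m/s.
At r₂: circular v_c2 = √(μ/r₂) = 771.2 m/s; transfer-apolune v_a = √[μ(2/r₂ − 1/a_t)] = 496.8 m/s.
Δv₂ = v_c2 − v_a = 274.5 m/s.

Δv ≈ 274 m/s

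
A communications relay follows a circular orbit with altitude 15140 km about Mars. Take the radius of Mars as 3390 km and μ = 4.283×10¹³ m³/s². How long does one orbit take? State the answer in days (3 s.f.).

r = 3390 + 15140 = 18530 km = 1.8530×10⁷ m.
Kepler's third law: T = 2π√(r³/μ) = 2π√((1.853×10⁷)³ / 4.283×10¹³).
r³/μ = 1.486×10⁸ s², so T = 2π × 1.219×10⁴ = 7.658×10⁴ s.
Converting: 7.658×10⁴ s ÷ 86400 = 0.8863 days.

T ≈ 0.886 days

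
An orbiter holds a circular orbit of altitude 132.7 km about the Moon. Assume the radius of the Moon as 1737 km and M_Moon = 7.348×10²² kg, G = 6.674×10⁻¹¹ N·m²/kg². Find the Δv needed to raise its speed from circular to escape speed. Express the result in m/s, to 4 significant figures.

Δv ≈ 670.8 m/s

μ = GM = 6.674×10⁻¹¹ × 7.348×10²² = 4.904×10¹² m³/s².
r = 1737 + 132.7 = 1869.7 km = 1.8697×10⁶ m.
Circular speed v_c = √(μ/r) = 1620 m/s.
Escape speed v_esc = √(2μ/r) = √2 × v_c = 2290 m/s.
Δv = v_esc − v_c = 670.8 m/s.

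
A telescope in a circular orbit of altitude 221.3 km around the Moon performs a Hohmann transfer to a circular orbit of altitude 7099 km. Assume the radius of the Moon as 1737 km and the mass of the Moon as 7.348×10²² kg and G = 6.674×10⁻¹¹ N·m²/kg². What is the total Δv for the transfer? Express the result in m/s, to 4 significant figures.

μ = GM = 6.674×10⁻¹¹ × 7.348×10²² = 4.904×10¹² m³/s².
r₁ = 1737 + 221.3 = 1958.3 km = 1.9583×10⁶ m.
r₂ = 1737 + 7099 = 8836.0 km = 8.8360×10⁶ m.
Transfer ellipse a_t = (r₁ + r₂)/2 = 5.397×10⁶ m.
At r₁: circular v_c1 = √(μ/r₁) = 1582 m/s; transfer-perilune v_p = √[μ(2/r₁ − 1/a_t)] = 2025 m/s.
Δv₁ = v_p − v_c1 = 442.3 m/s.
At r₂: circular v_c2 = √(μ/r₂) = 745.0 m/s; transfer-apolune v_a = √[μ(2/r₂ − 1/a_t)] = 448.8 m/s.
Δv₂ = v_c2 − v_a = 296.2 m/s.
Total Δv = Δv₁ + Δv₂ = 738.6 m/s.

Δv_total ≈ 738.6 m/s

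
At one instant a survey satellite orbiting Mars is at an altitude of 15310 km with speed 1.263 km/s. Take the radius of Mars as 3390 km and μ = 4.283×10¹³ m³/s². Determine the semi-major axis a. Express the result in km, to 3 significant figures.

a ≈ 14300 km

r = 3390 + 15310 = 18700 km = 1.870×10⁷ m.
Vis-viva rearranged: 1/a = 2/r − v²/μ = 1.070×10⁻⁷ − 3.724×10⁻⁸ = 6.971×10⁻⁸ m⁻¹.
a = 1.435×10⁷ m = 14346 km.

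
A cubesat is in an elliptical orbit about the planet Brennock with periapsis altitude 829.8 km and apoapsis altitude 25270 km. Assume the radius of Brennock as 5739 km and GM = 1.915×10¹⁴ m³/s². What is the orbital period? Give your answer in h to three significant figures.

T ≈ 10.3 h

r_p = 5739 + 829.8 = 6568.8 km = 6.5688×10⁶ m.
r_a = 5739 + 25270 = 31009 km = 3.1009×10⁷ m.
Semi-major axis a = (r_p + r_a)/2 = (6568.8 + 31009)/2 = 18789 km = 1.879×10⁷ m.
By Kepler's third law T = 2π√(a³/μ) = 2π × 5.885×10³ = 3.698×10⁴ s.
= 10.27 h.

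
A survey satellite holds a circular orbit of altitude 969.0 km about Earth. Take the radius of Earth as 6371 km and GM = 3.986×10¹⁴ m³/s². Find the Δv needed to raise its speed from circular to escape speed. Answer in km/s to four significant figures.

r = 6371 + 969.0 = 7340.0 km = 7.3400×10⁶ m.
Circular speed v_c = √(μ/r) = 7369 m/s.
Escape speed v_esc = √(2μ/r) = √2 × v_c = 10420 m/s.
Δv = v_esc − v_c = 3052 m/s = 3.052 km/s.

Δv ≈ 3.052 km/s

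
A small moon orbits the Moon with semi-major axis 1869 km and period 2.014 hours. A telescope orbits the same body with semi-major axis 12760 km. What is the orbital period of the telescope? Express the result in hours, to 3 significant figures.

T₂ ≈ 35.9 hours

Kepler's third law: T² ∝ a³, so T₂ = T₁ (a₂/a₁)^(3/2).
a₂/a₁ = 6.827, (a₂/a₁)^(3/2) = 17.84.
T₂ = 2.014 × 17.84 = 35.93 hours.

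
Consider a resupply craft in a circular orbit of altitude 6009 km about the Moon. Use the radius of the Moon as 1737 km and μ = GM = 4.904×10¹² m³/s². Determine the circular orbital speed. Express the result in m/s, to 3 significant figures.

r = 1737 + 6009 = 7746.0 km = 7.7460×10⁶ m.
For a circular orbit v = √(μ/r) = √(4.904×10¹² / 7.746×10⁶) = √(6.331×10⁵) = 795.7 m/s.

v ≈ 796 m/s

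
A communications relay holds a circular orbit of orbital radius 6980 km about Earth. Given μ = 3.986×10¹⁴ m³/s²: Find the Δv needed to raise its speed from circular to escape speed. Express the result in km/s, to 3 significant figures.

r = 6980 km = 6.980×10⁶ m.
Circular speed v_c = √(μ/r) = 7557 m/s.
Escape speed v_esc = √(2μ/r) = √2 × v_c = 10690 m/s.
Δv = v_esc − v_c = 3130 m/s = 3.130 km/s.

Δv ≈ 3.13 km/s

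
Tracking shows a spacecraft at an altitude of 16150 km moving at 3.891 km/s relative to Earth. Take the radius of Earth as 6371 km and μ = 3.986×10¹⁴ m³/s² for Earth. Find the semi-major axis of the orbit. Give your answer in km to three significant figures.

r = 6371 + 16150 = 22521 km = 2.252×10⁷ m.
Vis-viva rearranged: 1/a = 2/r − v²/μ = 8.881×10⁻⁸ − 3.798×10⁻⁸ = 5.082×10⁻⁸ m⁻¹.
a = 1.968×10⁷ m = 19676 km.

a ≈ 19700 km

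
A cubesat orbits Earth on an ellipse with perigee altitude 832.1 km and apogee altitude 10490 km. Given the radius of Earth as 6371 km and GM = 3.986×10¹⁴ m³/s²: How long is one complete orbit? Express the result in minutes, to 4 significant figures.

r_p = 6371 + 832.1 = 7203.1 km = 7.2031×10⁶ m.
r_a = 6371 + 10490 = 16861 km = 1.6861×10⁷ m.
Semi-major axis a = (r_p + r_a)/2 = (7203.1 + 16861)/2 = 12032 km = 1.203×10⁷ m.
By Kepler's third law T = 2π√(a³/μ) = 2π × 2.090×10³ = 1.313×10⁴ s.
= 218.9 minutes.

T ≈ 218.9 minutes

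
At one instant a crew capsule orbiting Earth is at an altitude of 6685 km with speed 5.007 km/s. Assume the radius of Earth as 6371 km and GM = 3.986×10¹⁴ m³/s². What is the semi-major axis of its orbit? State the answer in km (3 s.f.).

r = 6371 + 6685 = 13056 km = 1.306×10⁷ m.
Specific orbital energy ε = v²/2 − μ/r = (5007)²/2 − 3.986×10¹⁴/1.306×10⁷ = -1.800×10⁷ J/kg.
Since ε = −μ/(2a), a = −μ/(2ε) = 1.108×10⁷ m = 11075 km.

a ≈ 11100 km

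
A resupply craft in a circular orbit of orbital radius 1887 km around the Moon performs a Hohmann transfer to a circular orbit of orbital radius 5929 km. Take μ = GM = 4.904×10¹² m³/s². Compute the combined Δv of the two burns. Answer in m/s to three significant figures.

r₁ = 1887 km = 1.887×10⁶ m.
r₂ = 5929 km = 5.929×10⁶ m.
Transfer ellipse a_t = (r₁ + r₂)/2 = 3.908×10⁶ m.
At r₁: circular v_c1 = √(μ/r₁) = 1612 m/s; transfer-perilune v_p = √[μ(2/r₁ − 1/a_t)] = 1986 m/s.
Δv₁ = v_p − v_c1 = 373.6 m/s.
At r₂: circular v_c2 = √(μ/r₂) = 909.5 m/s; transfer-apolune v_a = √[μ(2/r₂ − 1/a_t)] = 632.0 m/s.
Δv₂ = v_c2 − v_a = 277.5 m/s.
Total Δv = Δv₁ + Δv₂ = 651.1 m/s.

Δv_total ≈ 651 m/s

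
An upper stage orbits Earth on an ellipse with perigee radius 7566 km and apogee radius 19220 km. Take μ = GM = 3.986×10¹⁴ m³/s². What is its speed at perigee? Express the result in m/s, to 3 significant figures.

v ≈ 8700 m/s

Semi-major axis a = (r_p + r_a)/2 = 13393 km = 1.339×10⁷ m.
Vis-viva: v² = μ(2/r − 1/a) = 3.986×10¹⁴ × (2.643×10⁻⁷ − 7.467×10⁻⁸) = 7.560×10⁷ m²/s².
v = 8695 m/s.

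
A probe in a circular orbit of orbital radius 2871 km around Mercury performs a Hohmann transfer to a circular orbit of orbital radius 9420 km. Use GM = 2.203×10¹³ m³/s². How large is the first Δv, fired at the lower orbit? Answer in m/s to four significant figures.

r₁ = 2871 km = 2.871×10⁶ m.
r₂ = 9420 km = 9.420×10⁶ m.
Transfer ellipse a_t = (r₁ + r₂)/2 = 6.146×10⁶ m.
At r₁: circular v_c1 = √(μ/r₁) = 2770 m/s; transfer-periherm v_p = √[μ(2/r₁ − 1/a_t)] = 3430 m/s.
Δv₁ = v_p − v_c1 = 659.5 m/s.

Δv ≈ 659.5 m/s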